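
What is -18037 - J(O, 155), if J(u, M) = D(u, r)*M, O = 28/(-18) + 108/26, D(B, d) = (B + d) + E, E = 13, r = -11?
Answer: -2193719/117 ≈ -18750.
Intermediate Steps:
D(B, d) = 13 + B + d (D(B, d) = (B + d) + 13 = 13 + B + d)
O = 304/117 (O = 28*(-1/18) + 108*(1/26) = -14/9 + 54/13 = 304/117 ≈ 2.5983)
J(u, M) = M*(2 + u) (J(u, M) = (13 + u - 11)*M = (2 + u)*M = M*(2 + u))
-18037 - J(O, 155) = -18037 - 155*(2 + 304/117) = -18037 - 155*538/117 = -18037 - 1*83390/117 = -18037 - 83390/117 = -2193719/117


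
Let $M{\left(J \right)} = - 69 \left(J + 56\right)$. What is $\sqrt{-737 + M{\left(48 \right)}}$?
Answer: $i \sqrt{7913} \approx 88.955 i$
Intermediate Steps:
$M{\left(J \right)} = -3864 - 69 J$ ($M{\left(J \right)} = - 69 \left(56 + J\right) = -3864 - 69 J$)
$\sqrt{-737 + M{\left(48 \right)}} = \sqrt{-737 - 7176} = \sqrt{-7913} = i \sqrt{7913}$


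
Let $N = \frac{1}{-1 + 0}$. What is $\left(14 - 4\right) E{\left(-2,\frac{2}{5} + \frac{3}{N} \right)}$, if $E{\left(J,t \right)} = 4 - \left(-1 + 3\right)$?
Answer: $20$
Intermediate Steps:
$N = -1$ ($N = \frac{1}{-1} = -1$)
$E{\left(J,t \right)} = 2$ ($E{\left(J,t \right)} = 4 - 2 = 2$)
$\left(14 - 4\right) E{\left(-2,\frac{2}{5} + \frac{3}{N} \right)} = \left(14 - 4\right) 2 = 10 \cdot 2 = 20$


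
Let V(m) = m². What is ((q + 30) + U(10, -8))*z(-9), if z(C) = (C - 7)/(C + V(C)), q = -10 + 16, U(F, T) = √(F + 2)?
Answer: -8 - 4*√3/9 ≈ -8.7698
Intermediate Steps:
U(F, T) = √(2 + F)
q = 6
z(C) = (-7 + C)/(C + C²) (z(C) = (C - 7)/(C + C²) = (-7 + C)/(C + C²))
((q + 30) + U(10, -8))*z(-9) = ((6 + 30) + √(2 + 10))*((-7 - 9)/((-9)*(1 - 9))) = (36 + √12)*(-⅑*(-16)/(-8)) = (36 + 2*√3)*(-⅑*(-⅛)*(-16)) = (36 + 2*√3)*(-2/9) = -8 - 4*√3/9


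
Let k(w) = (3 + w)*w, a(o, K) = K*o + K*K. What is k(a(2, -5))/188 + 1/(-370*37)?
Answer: 462014/321715 ≈ 1.4361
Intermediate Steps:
a(o, K) = K² + K*o (a(o, K) = K*o + K² = K² + K*o)
k(w) = w*(3 + w)
k(a(2, -5))/188 + 1/(-370*37) = ((-5*(-5 + 2))*(3 - 5*(-5 + 2)))/188 + 1/(-370*37) = ((-5*(-3))*(3 - 5*(-3)))*(1/188) - 1/370*1/37 = (15*(3 + 15))*(1/188) - 1/13690 = (15*18)*(1/188) - 1/13690 = 270*(1/188) - 1/13690 = 135/94 - 1/13690 = 462014/321715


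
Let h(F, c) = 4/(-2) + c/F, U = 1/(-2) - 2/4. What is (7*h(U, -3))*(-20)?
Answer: -140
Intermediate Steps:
U = -1 (U = 1*(-½) - 2*¼ = -½ - ½ = -1)
h(F, c) = -2 + c/F (h(F, c) = 4*(-½) + c/F = -2 + c/F)
(7*h(U, -3))*(-20) = (7*(-2 - 3/(-1)))*(-20) = (7*(-2 - 3*(-1)))*(-20) = (7*(-2 + 3))*(-20) = (7*1)*(-20) = 7*(-20) = -140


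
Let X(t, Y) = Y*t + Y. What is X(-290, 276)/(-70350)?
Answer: 13294/11725 ≈ 1.1338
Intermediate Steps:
X(t, Y) = Y + Y*t
X(-290, 276)/(-70350) = (276*(1 - 290))/(-70350) = (276*(-289))*(-1/70350) = -79764*(-1/70350) = 13294/11725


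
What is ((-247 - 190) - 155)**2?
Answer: 350464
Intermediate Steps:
((-247 - 190) - 155)**2 = (-437 - 155)**2 = (-592)**2 = 350464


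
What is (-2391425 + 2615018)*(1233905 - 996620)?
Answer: 53055265005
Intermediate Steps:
(-2391425 + 2615018)*(1233905 - 996620) = 223593*237285 = 53055265005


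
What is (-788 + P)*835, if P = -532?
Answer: -1102200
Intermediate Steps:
(-788 + P)*835 = (-788 - 532)*835 = -1320*835 = -1102200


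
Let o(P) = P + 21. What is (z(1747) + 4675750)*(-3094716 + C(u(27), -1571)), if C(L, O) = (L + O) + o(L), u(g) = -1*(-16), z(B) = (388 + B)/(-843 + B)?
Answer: -6543704993955795/452 ≈ -1.4477e+13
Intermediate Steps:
o(P) = 21 + P
z(B) = (388 + B)/(-843 + B)
u(g) = 16
C(L, O) = 21 + O + 2*L (C(L, O) = (L + O) + (21 + L) = 21 + O + 2*L)
(z(1747) + 4675750)*(-3094716 + C(u(27), -1571)) = ((388 + 1747)/(-843 + 1747) + 4675750)*(-3094716 + (21 - 1571 + 2*16)) = (2135/904 + 4675750)*(-3094716 + (21 - 1571 + 32)) = ((1/904)*2135 + 4675750)*(-3094716 - 1518) = (2135/904 + 4675750)*(-3096234) = (4226880135/904)*(-3096234) = -6543704993955795/452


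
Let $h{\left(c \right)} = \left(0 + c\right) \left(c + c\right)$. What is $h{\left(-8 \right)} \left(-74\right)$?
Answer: $-9472$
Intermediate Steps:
$h{\left(c \right)} = 2 c^{2}$ ($h{\left(c \right)} = c 2 c = 2 c^{2}$)
$h{\left(-8 \right)} \left(-74\right) = 2 \left(-8\right)^{2} \left(-74\right) = 2 \cdot 64 \left(-74\right) = 128 \left(-74\right) = -9472$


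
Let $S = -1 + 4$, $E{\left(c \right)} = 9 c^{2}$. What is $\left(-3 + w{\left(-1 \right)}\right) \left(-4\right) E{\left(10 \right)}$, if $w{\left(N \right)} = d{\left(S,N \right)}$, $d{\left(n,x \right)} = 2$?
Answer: $3600$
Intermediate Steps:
$S = 3$
$w{\left(N \right)} = 2$
$\left(-3 + w{\left(-1 \right)}\right) \left(-4\right) E{\left(10 \right)} = \left(-3 + 2\right) \left(-4\right) 9 \cdot 10^{2} = \left(-1\right) \left(-4\right) 9 \cdot 100 = 4 \cdot 900 = 3600$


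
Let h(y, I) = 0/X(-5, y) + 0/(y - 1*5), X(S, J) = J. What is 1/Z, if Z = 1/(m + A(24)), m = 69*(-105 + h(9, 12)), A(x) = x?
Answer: -7221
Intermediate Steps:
h(y, I) = 0 (h(y, I) = 0/y + 0/(y - 1*5) = 0 + 0/(y - 5) = 0 + 0/(-5 + y) = 0 + 0 = 0)
m = -7245 (m = 69*(-105 + 0) = 69*(-105) = -7245)
Z = -1/7221 (Z = 1/(-7245 + 24) = 1/(-7221) = -1/7221 ≈ -0.00013848)
1/Z = 1/(-1/7221) = -7221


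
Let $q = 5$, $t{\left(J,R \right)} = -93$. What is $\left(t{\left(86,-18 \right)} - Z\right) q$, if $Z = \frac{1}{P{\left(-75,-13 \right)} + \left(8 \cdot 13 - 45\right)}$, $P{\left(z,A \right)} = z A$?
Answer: $- \frac{480815}{1034} \approx -465.0$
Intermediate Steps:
$P{\left(z,A \right)} = A z$
$Z = \frac{1}{1034}$ ($Z = \frac{1}{\left(-13\right) \left(-75\right) + \left(8 \cdot 13 - 45\right)} = \frac{1}{975 + \left(104 - 45\right)} = \frac{1}{975 + 59} = \frac{1}{1034} \approx 0.00096712$)
$\left(t{\left(86,-18 \right)} - Z\right) q = \left(-93 - \frac{1}{1034}\right) 5 = \left(- \frac{96163}{1034}\right) 5 = - \frac{480815}{1034}$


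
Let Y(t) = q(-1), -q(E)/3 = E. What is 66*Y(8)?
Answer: 198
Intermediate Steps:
q(E) = -3*E
Y(t) = 3 (Y(t) = -3*(-1) = 3)
66*Y(8) = 66*3 = 198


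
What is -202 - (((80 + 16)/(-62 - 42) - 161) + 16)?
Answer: -729/13 ≈ -56.077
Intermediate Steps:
-202 - (((80 + 16)/(-62 - 42) - 161) + 16) = -202 - ((96/(-104) - 161) + 16) = -202 - ((96*(-1/104) - 161) + 16) = -202 - ((-12/13 - 161) + 16) = -202 - (-2105/13 + 16) = -202 - 1*(-1897/13) = -202 + 1897/13 = -729/13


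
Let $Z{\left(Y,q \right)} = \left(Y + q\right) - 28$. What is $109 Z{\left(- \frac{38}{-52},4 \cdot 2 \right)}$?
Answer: $- \frac{54609}{26} \approx -2100.3$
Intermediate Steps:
$Z{\left(Y,q \right)} = -28 + Y + q$
$109 Z{\left(- \frac{38}{-52},4 \cdot 2 \right)} = 109 \left(-28 - \frac{38}{-52} + 4 \cdot 2\right) = 109 \left(-28 - - \frac{19}{26} + 8\right) = 109 \left(-28 + \frac{19}{26} + 8\right) = 109 \left(- \frac{501}{26}\right) = - \frac{54609}{26}$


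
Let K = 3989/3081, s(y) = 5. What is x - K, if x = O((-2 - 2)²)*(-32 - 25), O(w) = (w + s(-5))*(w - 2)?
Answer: -51635387/3081 ≈ -16759.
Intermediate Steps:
O(w) = (-2 + w)*(5 + w) (O(w) = (w + 5)*(w - 2) = (5 + w)*(-2 + w) = (-2 + w)*(5 + w))
x = -16758 (x = (-10 + ((-2 - 2)²)² + 3*(-2 - 2)²)*(-32 - 25) = (-10 + ((-4)²)² + 3*(-4)²)*(-57) = (-10 + 16² + 3*16)*(-57) = (-10 + 256 + 48)*(-57) = 294*(-57) = -16758)
K = 3989/3081 (K = 3989*(1/3081) = 3989/3081 ≈ 1.2947)
x - K = -16758 - 1*3989/3081 = -16758 - 3989/3081 = -51635387/3081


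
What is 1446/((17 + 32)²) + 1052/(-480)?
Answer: -457943/288120 ≈ -1.5894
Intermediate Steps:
1446/((17 + 32)²) + 1052/(-480) = 1446/(49²) + 1052*(-1/480) = 1446/2401 - 263/120 = -457943/288120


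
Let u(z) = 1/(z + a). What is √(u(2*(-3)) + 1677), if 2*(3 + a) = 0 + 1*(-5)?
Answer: √887087/23 ≈ 40.950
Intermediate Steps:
a = -11/2 (a = -3 + (0 + 1*(-5))/2 = -3 + (0 - 5)/2 = -3 + (½)*(-5) = -3 - 5/2 = -11/2 ≈ -5.5000)
u(z) = 1/(-11/2 + z) (u(z) = 1/(z - 11/2) = 1/(-11/2 + z))
√(u(2*(-3)) + 1677) = √(2/(-11 + 2*(2*(-3))) + 1677) = √(2/(-11 + 2*(-6)) + 1677) = √(2/(-11 - 12) + 1677) = √(2/(-23) + 1677) = √(2*(-1/23) + 1677) = √(-2/23 + 1677) = √(38569/23) = √887087/23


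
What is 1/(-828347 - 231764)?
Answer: -1/1060111 ≈ -9.4330e-7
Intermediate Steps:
1/(-828347 - 231764) = 1/(-1060111) = -1/1060111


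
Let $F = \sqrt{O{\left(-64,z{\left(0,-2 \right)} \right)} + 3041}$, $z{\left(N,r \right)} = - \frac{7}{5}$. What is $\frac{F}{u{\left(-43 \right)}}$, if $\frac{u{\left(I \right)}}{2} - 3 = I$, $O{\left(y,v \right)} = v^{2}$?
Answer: $- \frac{\sqrt{76074}}{400} \approx -0.68954$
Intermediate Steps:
$z{\left(N,r \right)} = - \frac{7}{5}$ ($z{\left(N,r \right)} = \left(-7\right) \frac{1}{5} = - \frac{7}{5}$)
$u{\left(I \right)} = 6 + 2 I$
$F = \frac{\sqrt{76074}}{5}$ ($F = \sqrt{\left(- \frac{7}{5}\right)^{2} + 3041} = \sqrt{\frac{49}{25} + 3041} = \sqrt{\frac{76074}{25}} = \frac{\sqrt{76074}}{5} \approx 55.163$)
$\frac{F}{u{\left(-43 \right)}} = \frac{\frac{1}{5} \sqrt{76074}}{6 + 2 \left(-43\right)} = \frac{\frac{1}{5} \sqrt{76074}}{6 - 86} = \frac{\frac{1}{5} \sqrt{76074}}{-80} = \frac{\sqrt{76074}}{5} \left(- \frac{1}{80}\right) = - \frac{\sqrt{76074}}{400}$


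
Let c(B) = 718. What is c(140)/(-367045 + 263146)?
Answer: -718/103899 ≈ -0.0069106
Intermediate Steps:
c(140)/(-367045 + 263146) = 718/(-367045 + 263146) = 718/(-103899) = 718*(-1/103899) = -718/103899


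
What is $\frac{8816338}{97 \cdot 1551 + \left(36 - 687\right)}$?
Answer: $\frac{4408169}{74898} \approx 58.856$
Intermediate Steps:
$\frac{8816338}{97 \cdot 1551 + \left(36 - 687\right)} = \frac{8816338}{150447 - 651} = \frac{8816338}{149796} = 8816338 \cdot \frac{1}{149796} = \frac{4408169}{74898}$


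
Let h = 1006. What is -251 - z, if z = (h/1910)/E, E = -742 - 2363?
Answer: -744283522/2965275 ≈ -251.00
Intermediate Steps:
E = -3105
z = -503/2965275 (z = (1006/1910)/(-3105) = (1006*(1/1910))*(-1/3105) = (503/955)*(-1/3105) = -503/2965275 ≈ -0.00016963)
-251 - z = -251 - 1*(-503/2965275) = -251 + 503/2965275 = -744283522/2965275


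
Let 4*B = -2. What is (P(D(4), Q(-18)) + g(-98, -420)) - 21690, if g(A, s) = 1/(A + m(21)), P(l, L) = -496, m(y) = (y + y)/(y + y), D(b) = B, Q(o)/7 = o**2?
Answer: -2152043/97 ≈ -22186.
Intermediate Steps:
B = -1/2 (B = (1/4)*(-2) = -1/2 ≈ -0.50000)
Q(o) = 7*o**2
D(b) = -1/2
m(y) = 1 (m(y) = (2*y)/((2*y)) = (2*y)*(1/(2*y)) = 1)
g(A, s) = 1/(1 + A) (g(A, s) = 1/(A + 1) = 1/(1 + A))
(P(D(4), Q(-18)) + g(-98, -420)) - 21690 = (-496 + 1/(1 - 98)) - 21690 = (-496 + 1/(-97)) - 21690 = (-496 - 1/97) - 21690 = -48113/97 - 21690 = -2152043/97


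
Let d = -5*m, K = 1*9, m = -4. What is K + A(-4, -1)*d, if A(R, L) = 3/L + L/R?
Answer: -46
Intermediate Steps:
K = 9
d = 20 (d = -5*(-4) = 20)
K + A(-4, -1)*d = 9 + (3/(-1) - 1/(-4))*20 = 9 + (3*(-1) - 1*(-1/4))*20 = 9 + (-3 + 1/4)*20 = 9 - 11/4*20 = 9 - 55 = -46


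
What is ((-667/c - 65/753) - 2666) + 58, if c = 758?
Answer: -1489130113/570774 ≈ -2609.0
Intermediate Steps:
((-667/c - 65/753) - 2666) + 58 = ((-667/758 - 65/753) - 2666) + 58 = (-551521/570774 - 2666) + 58 = -1522235005/570774 + 58 = -1489130113/570774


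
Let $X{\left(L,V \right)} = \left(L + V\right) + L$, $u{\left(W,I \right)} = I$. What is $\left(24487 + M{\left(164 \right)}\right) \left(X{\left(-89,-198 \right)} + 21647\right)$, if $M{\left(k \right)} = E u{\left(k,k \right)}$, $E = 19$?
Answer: $587143413$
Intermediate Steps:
$X{\left(L,V \right)} = V + 2 L$
$M{\left(k \right)} = 19 k$
$\left(24487 + M{\left(164 \right)}\right) \left(X{\left(-89,-198 \right)} + 21647\right) = \left(24487 + 19 \cdot 164\right) \left(\left(-198 + 2 \left(-89\right)\right) + 21647\right) = \left(24487 + 3116\right) \left(\left(-198 - 178\right) + 21647\right) = 27603 \left(-376 + 21647\right) = 27603 \cdot 21271 = 587143413$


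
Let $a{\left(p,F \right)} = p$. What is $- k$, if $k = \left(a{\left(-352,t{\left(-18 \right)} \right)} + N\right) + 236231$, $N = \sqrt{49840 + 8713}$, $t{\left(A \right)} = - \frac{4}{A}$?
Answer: $-235879 - \sqrt{58553} \approx -2.3612 \cdot 10^{5}$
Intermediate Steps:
$N = \sqrt{58553} \approx 241.98$
$k = 235879 + \sqrt{58553}$ ($k = \left(-352 + \sqrt{58553}\right) + 236231 = 235879 + \sqrt{58553} \approx 2.3612 \cdot 10^{5}$)
$- k = - (235879 + \sqrt{58553}) = -235879 - \sqrt{58553}$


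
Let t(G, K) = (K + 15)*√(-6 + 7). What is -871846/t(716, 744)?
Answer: -871846/759 ≈ -1148.7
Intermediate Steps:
t(G, K) = 15 + K (t(G, K) = (15 + K)*√1 = (15 + K)*1 = 15 + K)
-871846/t(716, 744) = -871846/(15 + 744) = -871846/759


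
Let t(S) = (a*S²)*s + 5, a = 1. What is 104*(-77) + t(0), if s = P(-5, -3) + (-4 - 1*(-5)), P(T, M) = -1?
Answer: -8003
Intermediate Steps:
s = 0 (s = -1 + (-4 - 1*(-5)) = -1 + (-4 + 5) = -1 + 1 = 0)
t(S) = 5 (t(S) = (1*S²)*0 + 5 = S²*0 + 5 = 0 + 5 = 5)
104*(-77) + t(0) = 104*(-77) + 5 = -8008 + 5 = -8003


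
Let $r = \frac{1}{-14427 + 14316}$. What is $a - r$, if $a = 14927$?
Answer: $\frac{1656898}{111} \approx 14927.0$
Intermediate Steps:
$r = - \frac{1}{111}$ ($r = \frac{1}{-111} = - \frac{1}{111} \approx -0.009009$)
$a - r = 14927 - - \frac{1}{111} = 14927 + \frac{1}{111} = \frac{1656898}{111}$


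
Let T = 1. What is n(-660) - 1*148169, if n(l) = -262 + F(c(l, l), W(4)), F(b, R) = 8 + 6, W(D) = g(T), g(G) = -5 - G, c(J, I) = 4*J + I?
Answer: -148417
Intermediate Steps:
c(J, I) = I + 4*J
W(D) = -6 (W(D) = -5 - 1*1 = -5 - 1 = -6)
F(b, R) = 14
n(l) = -248 (n(l) = -262 + 14 = -248)
n(-660) - 1*148169 = -248 - 1*148169 = -248 - 148169 = -148417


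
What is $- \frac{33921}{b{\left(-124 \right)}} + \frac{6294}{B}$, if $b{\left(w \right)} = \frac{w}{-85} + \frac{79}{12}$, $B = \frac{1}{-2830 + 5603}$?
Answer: $\frac{143134508766}{8203} \approx 1.7449 \cdot 10^{7}$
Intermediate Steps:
$B = \frac{1}{2773} \approx 0.00036062$
$b{\left(w \right)} = \frac{79}{12} - \frac{w}{85}$ ($b{\left(w \right)} = w \left(- \frac{1}{85}\right) + 79 \cdot \frac{1}{12} = - \frac{w}{85} + \frac{79}{12} = \frac{79}{12} - \frac{w}{85}$)
$- \frac{33921}{b{\left(-124 \right)}} + \frac{6294}{B} = - \frac{33921}{\frac{79}{12} - - \frac{124}{85}} + 6294 \frac{1}{\frac{1}{2773}} = - \frac{33921}{\frac{79}{12} + \frac{124}{85}} + 6294 \cdot 2773 = - \frac{33921}{\frac{8203}{1020}} + 17453262 = \left(-33921\right) \frac{1020}{8203} + 17453262 = - \frac{34599420}{8203} + 17453262 = \frac{143134508766}{8203}$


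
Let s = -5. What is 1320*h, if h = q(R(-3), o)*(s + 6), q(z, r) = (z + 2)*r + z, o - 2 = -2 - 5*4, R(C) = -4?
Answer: 47520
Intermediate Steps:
o = -20 (o = 2 + (-2 - 5*4) = 2 + (-2 - 20) = 2 - 22 = -20)
q(z, r) = z + r*(2 + z) (q(z, r) = (2 + z)*r + z = r*(2 + z) + z = z + r*(2 + z))
h = 36 (h = (-4 + 2*(-20) - 20*(-4))*(-5 + 6) = (-4 - 40 + 80)*1 = 36*1 = 36)
1320*h = 1320*36 = 47520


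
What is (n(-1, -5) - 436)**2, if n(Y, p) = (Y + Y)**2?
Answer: 186624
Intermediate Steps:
n(Y, p) = 4*Y**2 (n(Y, p) = (2*Y)**2 = 4*Y**2)
(n(-1, -5) - 436)**2 = (4*(-1)**2 - 436)**2 = (4*1 - 436)**2 = (4 - 436)**2 = (-432)**2 = 186624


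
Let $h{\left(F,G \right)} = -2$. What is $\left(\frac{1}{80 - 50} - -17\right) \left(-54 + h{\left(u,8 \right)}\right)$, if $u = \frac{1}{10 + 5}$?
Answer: $- \frac{14308}{15} \approx -953.87$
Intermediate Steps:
$u = \frac{1}{15} \approx 0.066667$
$\left(\frac{1}{80 - 50} - -17\right) \left(-54 + h{\left(u,8 \right)}\right) = \left(\frac{1}{80 - 50} - -17\right) \left(-54 - 2\right) = \left(\frac{1}{30} + 17\right) \left(-56\right) = \frac{511}{30} \left(-56\right) = - \frac{14308}{15}$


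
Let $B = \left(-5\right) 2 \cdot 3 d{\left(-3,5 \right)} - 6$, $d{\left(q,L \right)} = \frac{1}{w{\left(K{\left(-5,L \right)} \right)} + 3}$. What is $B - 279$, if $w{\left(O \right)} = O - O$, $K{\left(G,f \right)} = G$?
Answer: $-295$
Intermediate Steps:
$w{\left(O \right)} = 0$
$d{\left(q,L \right)} = \frac{1}{3}$ ($d{\left(q,L \right)} = \frac{1}{0 + 3} = \frac{1}{3}$)
$B = -16$ ($B = \left(-5\right) 2 \cdot 3 \cdot \frac{1}{3} - 6 = \left(-10\right) 3 \cdot \frac{1}{3} - 6 = \left(-30\right) \frac{1}{3} - 6 = -10 - 6 = -16$)
$B - 279 = -16 - 279 = -295$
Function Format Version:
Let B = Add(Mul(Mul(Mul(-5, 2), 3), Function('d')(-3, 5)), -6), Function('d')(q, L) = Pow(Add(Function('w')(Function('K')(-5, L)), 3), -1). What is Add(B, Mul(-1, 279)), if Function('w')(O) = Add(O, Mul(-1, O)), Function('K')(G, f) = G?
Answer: -295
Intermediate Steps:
Function('w')(O) = 0
Function('d')(q, L) = Rational(1, 3) (Function('d')(q, L) = Pow(Add(0, 3), -1) = Pow(3, -1) = Rational(1, 3))
B = -16 (B = Add(Mul(Mul(Mul(-5, 2), 3), Rational(1, 3)), -6) = Add(Mul(Mul(-10, 3), Rational(1, 3)), -6) = Add(Mul(-30, Rational(1, 3)), -6) = Add(-10, -6) = -16)
Add(B, Mul(-1, 279)) = Add(-16, Mul(-1, 279)) = Add(-16, -279) = -295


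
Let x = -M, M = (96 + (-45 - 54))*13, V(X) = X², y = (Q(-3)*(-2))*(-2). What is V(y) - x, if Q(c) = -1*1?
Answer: -23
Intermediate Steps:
Q(c) = -1
y = -4 (y = -1*(-2)*(-2) = 2*(-2) = -4)
M = -39 (M = (96 - 99)*13 = -3*13 = -39)
x = 39 (x = -1*(-39) = 39)
V(y) - x = (-4)² - 1*39 = 16 - 39 = -23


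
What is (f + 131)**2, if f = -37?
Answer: 8836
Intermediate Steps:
(f + 131)**2 = (-37 + 131)**2 = 94**2 = 8836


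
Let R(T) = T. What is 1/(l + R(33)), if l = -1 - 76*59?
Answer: -1/4452 ≈ -0.00022462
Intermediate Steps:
l = -4485 (l = -1 - 4484 = -4485)
1/(l + R(33)) = 1/(-4485 + 33) = 1/(-4452) = -1/4452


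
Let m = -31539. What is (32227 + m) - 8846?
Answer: -8158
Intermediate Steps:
(32227 + m) - 8846 = (32227 - 31539) - 8846 = 688 - 8846 = -8158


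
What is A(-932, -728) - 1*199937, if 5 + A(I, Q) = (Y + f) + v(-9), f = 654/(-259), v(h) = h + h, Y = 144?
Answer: -51752998/259 ≈ -1.9982e+5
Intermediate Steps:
v(h) = 2*h
f = -654/259 (f = 654*(-1/259) = -654/259 ≈ -2.5251)
A(I, Q) = 30685/259 (A(I, Q) = -5 + ((144 - 654/259) + 2*(-9)) = -5 + (36642/259 - 18) = -5 + 31980/259 = 30685/259)
A(-932, -728) - 1*199937 = 30685/259 - 1*199937 = 30685/259 - 199937 = -51752998/259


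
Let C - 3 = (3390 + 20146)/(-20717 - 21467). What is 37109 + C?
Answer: 195688634/5273 ≈ 37111.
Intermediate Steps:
C = 12877/5273 (C = 3 + (3390 + 20146)/(-20717 - 21467) = 3 + 23536/(-42184) = 3 + 23536*(-1/42184) = 3 - 2942/5273 = 12877/5273 ≈ 2.4421)
37109 + C = 37109 + 12877/5273 = 195688634/5273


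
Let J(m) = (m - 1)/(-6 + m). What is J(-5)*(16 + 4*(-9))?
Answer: -120/11 ≈ -10.909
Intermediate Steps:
J(m) = (-1 + m)/(-6 + m)
J(-5)*(16 + 4*(-9)) = ((-1 - 5)/(-6 - 5))*(16 + 4*(-9)) = (-6/(-11))*(16 - 36) = -1/11*(-6)*(-20) = (6/11)*(-20) = -120/11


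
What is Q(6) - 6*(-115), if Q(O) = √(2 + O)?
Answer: 690 + 2*√2 ≈ 692.83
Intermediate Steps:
Q(6) - 6*(-115) = √(2 + 6) - 6*(-115) = √8 + 690 = 2*√2 + 690 = 690 + 2*√2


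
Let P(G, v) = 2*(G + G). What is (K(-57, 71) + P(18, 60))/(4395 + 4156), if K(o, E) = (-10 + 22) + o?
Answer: 27/8551 ≈ 0.0031575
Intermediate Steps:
K(o, E) = 12 + o
P(G, v) = 4*G (P(G, v) = 2*(2*G) = 4*G)
(K(-57, 71) + P(18, 60))/(4395 + 4156) = ((12 - 57) + 4*18)/(4395 + 4156) = (-45 + 72)/8551 = 27*(1/8551) = 27/8551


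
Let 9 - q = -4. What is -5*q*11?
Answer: -715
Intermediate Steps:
q = 13 (q = 9 - 1*(-4) = 9 + 4 = 13)
-5*q*11 = -5*13*11 = -65*11 = -715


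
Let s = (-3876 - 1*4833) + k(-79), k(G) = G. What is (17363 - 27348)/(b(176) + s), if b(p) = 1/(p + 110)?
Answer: 2855710/2513367 ≈ 1.1362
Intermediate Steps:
b(p) = 1/(110 + p)
s = -8788 (s = (-3876 - 1*4833) - 79 = (-3876 - 4833) - 79 = -8709 - 79 = -8788)
(17363 - 27348)/(b(176) + s) = (17363 - 27348)/(1/(110 + 176) - 8788) = -9985/(1/286 - 8788) = -9985/(-2513367/286) = -9985*(-286/2513367) = 2855710/2513367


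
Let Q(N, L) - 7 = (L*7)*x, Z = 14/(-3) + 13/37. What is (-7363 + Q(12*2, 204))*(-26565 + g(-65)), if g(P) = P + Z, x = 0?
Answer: 7249114868/37 ≈ 1.9592e+8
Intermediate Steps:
Z = -479/111 (Z = 14*(-⅓) + 13*(1/37) = -14/3 + 13/37 = -479/111 ≈ -4.3153)
g(P) = -479/111 + P (g(P) = P - 479/111 = -479/111 + P)
Q(N, L) = 7 (Q(N, L) = 7 + (L*7)*0 = 7 + (7*L)*0 = 7 + 0 = 7)
(-7363 + Q(12*2, 204))*(-26565 + g(-65)) = (-7363 + 7)*(-26565 + (-479/111 - 65)) = -7356*(-26565 - 7694/111) = -7356*(-2956409/111) = 7249114868/37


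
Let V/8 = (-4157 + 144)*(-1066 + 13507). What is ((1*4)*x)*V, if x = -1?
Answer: 1597623456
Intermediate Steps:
V = -399405864 (V = 8*((-4157 + 144)*(-1066 + 13507)) = 8*(-4013*12441) = 8*(-49925733) = -399405864)
((1*4)*x)*V = ((1*4)*(-1))*(-399405864) = (4*(-1))*(-399405864) = -4*(-399405864) = 1597623456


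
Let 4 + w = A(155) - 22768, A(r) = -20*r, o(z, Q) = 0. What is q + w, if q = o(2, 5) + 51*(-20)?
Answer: -26892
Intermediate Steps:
w = -25872 (w = -4 + (-20*155 - 22768) = -4 + (-3100 - 22768) = -4 - 25868 = -25872)
q = -1020 (q = 0 + 51*(-20) = 0 - 1020 = -1020)
q + w = -1020 - 25872 = -26892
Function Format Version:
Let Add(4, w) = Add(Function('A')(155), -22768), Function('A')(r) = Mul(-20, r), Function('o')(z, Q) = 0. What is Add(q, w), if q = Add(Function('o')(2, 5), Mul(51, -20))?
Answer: -26892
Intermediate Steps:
w = -25872 (w = Add(-4, Add(Mul(-20, 155), -22768)) = Add(-4, Add(-3100, -22768)) = Add(-4, -25868) = -25872)
q = -1020 (q = Add(0, Mul(51, -20)) = Add(0, -1020) = -1020)
Add(q, w) = Add(-1020, -25872) = -26892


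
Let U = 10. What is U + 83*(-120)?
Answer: -9950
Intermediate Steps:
U + 83*(-120) = 10 + 83*(-120) = 10 - 9960 = -9950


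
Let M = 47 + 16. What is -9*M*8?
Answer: -4536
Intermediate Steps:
M = 63
-9*M*8 = -9*63*8 = -567*8 = -4536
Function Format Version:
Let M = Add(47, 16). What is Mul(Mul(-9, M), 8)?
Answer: -4536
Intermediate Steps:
M = 63
Mul(Mul(-9, M), 8) = Mul(Mul(-9, 63), 8) = Mul(-567, 8) = -4536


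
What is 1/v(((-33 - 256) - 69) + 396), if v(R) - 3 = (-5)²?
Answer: 1/28 ≈ 0.035714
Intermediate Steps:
v(R) = 28 (v(R) = 3 + (-5)² = 3 + 25 = 28)
1/v(((-33 - 256) - 69) + 396) = 1/28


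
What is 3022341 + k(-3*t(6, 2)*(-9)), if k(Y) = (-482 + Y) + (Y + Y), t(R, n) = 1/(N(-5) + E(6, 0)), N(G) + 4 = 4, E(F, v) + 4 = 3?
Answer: 3021778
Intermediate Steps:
E(F, v) = -1 (E(F, v) = -4 + 3 = -1)
N(G) = 0 (N(G) = -4 + 4 = 0)
t(R, n) = -1 (t(R, n) = 1/(0 - 1) = 1/(-1) = -1)
k(Y) = -482 + 3*Y (k(Y) = (-482 + Y) + 2*Y = -482 + 3*Y)
3022341 + k(-3*t(6, 2)*(-9)) = 3022341 + (-482 + 3*(-3*(-1)*(-9))) = 3022341 + (-482 + 3*(3*(-9))) = 3022341 + (-482 + 3*(-27)) = 3022341 + (-482 - 81) = 3022341 - 563 = 3021778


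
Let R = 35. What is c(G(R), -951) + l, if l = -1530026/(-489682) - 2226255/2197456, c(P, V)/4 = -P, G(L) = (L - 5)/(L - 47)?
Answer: 6516277151433/538027324496 ≈ 12.111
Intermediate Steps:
G(L) = (-5 + L)/(-47 + L)
c(P, V) = -4*P (c(P, V) = 4*(-P) = -4*P)
l = 1136003906473/538027324496 (l = -1530026*(-1/489682) - 2226255*1/2197456 = 765013/244841 - 2226255/2197456 = 1136003906473/538027324496 ≈ 2.1114)
c(G(R), -951) + l = -4*(-5 + 35)/(-47 + 35) + 1136003906473/538027324496 = -4*30/(-12) + 1136003906473/538027324496 = -(-1)*30/3 + 1136003906473/538027324496 = -4*(-5/2) + 1136003906473/538027324496 = 10 + 1136003906473/538027324496 = 6516277151433/538027324496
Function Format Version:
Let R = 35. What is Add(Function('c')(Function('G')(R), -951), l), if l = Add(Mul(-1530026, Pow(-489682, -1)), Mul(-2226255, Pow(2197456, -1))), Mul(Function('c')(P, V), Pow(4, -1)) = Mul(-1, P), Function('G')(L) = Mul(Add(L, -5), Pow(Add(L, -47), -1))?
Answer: Rational(6516277151433, 538027324496) ≈ 12.111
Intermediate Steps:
Function('G')(L) = Mul(Pow(Add(-47, L), -1), Add(-5, L)) (Function('G')(L) = Mul(Add(-5, L), Pow(Add(-47, L), -1)) = Mul(Pow(Add(-47, L), -1), Add(-5, L)))
Function('c')(P, V) = Mul(-4, P) (Function('c')(P, V) = Mul(4, Mul(-1, P)) = Mul(-4, P))
l = Rational(1136003906473, 538027324496) (l = Add(Mul(-1530026, Rational(-1, 489682)), Mul(-2226255, Rational(1, 2197456))) = Add(Rational(765013, 244841), Rational(-2226255, 2197456)) = Rational(1136003906473, 538027324496) ≈ 2.1114)
Add(Function('c')(Function('G')(R), -951), l) = Add(Mul(-4, Mul(Pow(Add(-47, 35), -1), Add(-5, 35))), Rational(1136003906473, 538027324496)) = Add(Mul(-4, Mul(Pow(-12, -1), 30)), Rational(1136003906473, 538027324496)) = Add(Mul(-4, Mul(Rational(-1, 12), 30)), Rational(1136003906473, 538027324496)) = Add(Mul(-4, Rational(-5, 2)), Rational(1136003906473, 538027324496)) = Add(10, Rational(1136003906473, 538027324496)) = Rational(6516277151433, 538027324496)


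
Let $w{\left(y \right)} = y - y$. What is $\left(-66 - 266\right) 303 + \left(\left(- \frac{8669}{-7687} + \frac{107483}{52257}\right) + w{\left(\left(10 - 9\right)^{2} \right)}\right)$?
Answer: $- \frac{40408089599410}{401699559} \approx -1.0059 \cdot 10^{5}$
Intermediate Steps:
$w{\left(y \right)} = 0$
$\left(-66 - 266\right) 303 + \left(\left(- \frac{8669}{-7687} + \frac{107483}{52257}\right) + w{\left(\left(10 - 9\right)^{2} \right)}\right) = \left(-66 - 266\right) 303 + \left(\left(- \frac{8669}{-7687} + \frac{107483}{52257}\right) + 0\right) = \left(-332\right) 303 + \left(\left(\left(-8669\right) \left(- \frac{1}{7687}\right) + 107483 \cdot \frac{1}{52257}\right) + 0\right) = -100596 + \left(\left(\frac{8669}{7687} + \frac{107483}{52257}\right) + 0\right) = -100596 + \left(\frac{1279237754}{401699559} + 0\right) = -100596 + \frac{1279237754}{401699559} = - \frac{40408089599410}{401699559}$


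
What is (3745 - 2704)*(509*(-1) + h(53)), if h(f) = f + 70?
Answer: -401826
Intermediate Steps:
h(f) = 70 + f
(3745 - 2704)*(509*(-1) + h(53)) = (3745 - 2704)*(509*(-1) + (70 + 53)) = 1041*(-509 + 123) = 1041*(-386) = -401826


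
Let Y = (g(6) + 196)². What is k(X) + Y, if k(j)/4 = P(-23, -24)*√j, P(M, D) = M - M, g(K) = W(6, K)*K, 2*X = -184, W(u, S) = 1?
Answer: 40804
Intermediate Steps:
X = -92 (X = (½)*(-184) = -92)
g(K) = K (g(K) = 1*K = K)
P(M, D) = 0
k(j) = 0 (k(j) = 4*(0*√j) = 4*0 = 0)
Y = 40804 (Y = (6 + 196)² = 202² = 40804)
k(X) + Y = 0 + 40804 = 40804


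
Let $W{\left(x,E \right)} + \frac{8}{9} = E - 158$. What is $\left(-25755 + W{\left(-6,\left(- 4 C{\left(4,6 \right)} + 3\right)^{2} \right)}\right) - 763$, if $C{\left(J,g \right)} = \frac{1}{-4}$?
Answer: $- \frac{239948}{9} \approx -26661.0$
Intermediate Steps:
$C{\left(J,g \right)} = - \frac{1}{4}$
$W{\left(x,E \right)} = - \frac{1430}{9} + E$ ($W{\left(x,E \right)} = - \frac{8}{9} + \left(E - 158\right) = - \frac{8}{9} + \left(-158 + E\right) = - \frac{1430}{9} + E$)
$\left(-25755 + W{\left(-6,\left(- 4 C{\left(4,6 \right)} + 3\right)^{2} \right)}\right) - 763 = \left(-25755 - \left(\frac{1430}{9} - \left(\left(-4\right) \left(- \frac{1}{4}\right) + 3\right)^{2}\right)\right) - 763 = \left(-25755 - \left(\frac{1430}{9} - \left(1 + 3\right)^{2}\right)\right) - 763 = \left(-25755 - \left(\frac{1430}{9} - 4^{2}\right)\right) - 763 = \left(-25755 + \left(- \frac{1430}{9} + 16\right)\right) - 763 = \left(-25755 - \frac{1286}{9}\right) - 763 = - \frac{233081}{9} - 763 = - \frac{239948}{9}$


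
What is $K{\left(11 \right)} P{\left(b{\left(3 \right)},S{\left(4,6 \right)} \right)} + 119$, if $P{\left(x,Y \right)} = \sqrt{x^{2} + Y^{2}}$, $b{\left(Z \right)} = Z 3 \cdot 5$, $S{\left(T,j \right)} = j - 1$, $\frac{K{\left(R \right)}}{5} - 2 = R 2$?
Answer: $119 + 600 \sqrt{82} \approx 5552.2$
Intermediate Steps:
$K{\left(R \right)} = 10 + 10 R$ ($K{\left(R \right)} = 10 + 5 R 2 = 10 + 5 \cdot 2 R = 10 + 10 R$)
$S{\left(T,j \right)} = -1 + j$ ($S{\left(T,j \right)} = j - 1 = -1 + j$)
$b{\left(Z \right)} = 15 Z$ ($b{\left(Z \right)} = 3 Z 5 = 15 Z$)
$P{\left(x,Y \right)} = \sqrt{Y^{2} + x^{2}}$
$K{\left(11 \right)} P{\left(b{\left(3 \right)},S{\left(4,6 \right)} \right)} + 119 = \left(10 + 10 \cdot 11\right) \sqrt{\left(-1 + 6\right)^{2} + \left(15 \cdot 3\right)^{2}} + 119 = \left(10 + 110\right) \sqrt{5^{2} + 45^{2}} + 119 = 120 \sqrt{25 + 2025} + 119 = 120 \sqrt{2050} + 119 = 120 \cdot 5 \sqrt{82} + 119 = 600 \sqrt{82} + 119 = 119 + 600 \sqrt{82}$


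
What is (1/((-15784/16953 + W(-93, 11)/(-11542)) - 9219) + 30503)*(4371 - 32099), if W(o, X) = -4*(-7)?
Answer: -762933214021248190688/902039225903 ≈ -8.4579e+8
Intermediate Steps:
W(o, X) = 28
(1/((-15784/16953 + W(-93, 11)/(-11542)) - 9219) + 30503)*(4371 - 32099) = (1/((-15784/16953 + 28/(-11542)) - 9219) + 30503)*(4371 - 32099) = (1/((-15784*1/16953 + 28*(-1/11542)) - 9219) + 30503)*(-27728) = (1/((-15784/16953 - 14/5771) - 9219) + 30503)*(-27728) = (1/(-91326806/97835763 - 9219) + 30503)*(-27728) = (1/(-902039225903/97835763) + 30503)*(-27728) = (-97835763/902039225903 + 30503)*(-27728) = (27514902409883446/902039225903)*(-27728) = -762933214021248190688/902039225903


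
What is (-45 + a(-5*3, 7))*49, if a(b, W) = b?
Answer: -2940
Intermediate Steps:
(-45 + a(-5*3, 7))*49 = (-45 - 5*3)*49 = (-45 - 15)*49 = -60*49 = -2940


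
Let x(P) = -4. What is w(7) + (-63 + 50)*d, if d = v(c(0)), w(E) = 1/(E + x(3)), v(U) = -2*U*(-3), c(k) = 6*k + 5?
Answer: -1169/3 ≈ -389.67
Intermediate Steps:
c(k) = 5 + 6*k
v(U) = 6*U
w(E) = 1/(-4 + E) (w(E) = 1/(E - 4) = 1/(-4 + E))
d = 30 (d = 6*(5 + 6*0) = 6*(5 + 0) = 6*5 = 30)
w(7) + (-63 + 50)*d = 1/(-4 + 7) + (-63 + 50)*30 = 1/3 - 13*30 = ⅓ - 390 = -1169/3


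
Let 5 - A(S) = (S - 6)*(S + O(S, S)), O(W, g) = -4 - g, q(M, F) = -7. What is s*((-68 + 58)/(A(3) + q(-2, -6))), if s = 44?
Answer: 220/7 ≈ 31.429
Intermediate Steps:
A(S) = -19 + 4*S (A(S) = 5 - (S - 6)*(S + (-4 - S)) = 5 - (-6 + S)*(-4) = 5 - (24 - 4*S) = 5 + (-24 + 4*S) = -19 + 4*S)
s*((-68 + 58)/(A(3) + q(-2, -6))) = 44*((-68 + 58)/((-19 + 4*3) - 7)) = 44*(-10/((-19 + 12) - 7)) = 44*(-10/(-7 - 7)) = 44*(-10/(-14)) = 44*(-10*(-1/14)) = 44*(5/7) = 220/7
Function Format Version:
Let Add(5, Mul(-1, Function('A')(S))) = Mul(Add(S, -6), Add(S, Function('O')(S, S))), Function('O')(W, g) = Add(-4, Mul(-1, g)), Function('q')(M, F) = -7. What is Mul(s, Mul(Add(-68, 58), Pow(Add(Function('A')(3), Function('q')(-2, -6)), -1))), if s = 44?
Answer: Rational(220, 7) ≈ 31.429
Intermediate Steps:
Function('A')(S) = Add(-19, Mul(4, S)) (Function('A')(S) = Add(5, Mul(-1, Mul(Add(S, -6), Add(S, Add(-4, Mul(-1, S)))))) = Add(5, Mul(-1, Mul(Add(-6, S), -4))) = Add(5, Mul(-1, Add(24, Mul(-4, S)))) = Add(5, Add(-24, Mul(4, S))) = Add(-19, Mul(4, S)))
Mul(s, Mul(Add(-68, 58), Pow(Add(Function('A')(3), Function('q')(-2, -6)), -1))) = Mul(44, Mul(Add(-68, 58), Pow(Add(Add(-19, Mul(4, 3)), -7), -1))) = Mul(44, Mul(-10, Pow(Add(Add(-19, 12), -7), -1))) = Mul(44, Mul(-10, Pow(Add(-7, -7), -1))) = Mul(44, Mul(-10, Pow(-14, -1))) = Mul(44, Mul(-10, Rational(-1, 14))) = Mul(44, Rational(5, 7)) = Rational(220, 7)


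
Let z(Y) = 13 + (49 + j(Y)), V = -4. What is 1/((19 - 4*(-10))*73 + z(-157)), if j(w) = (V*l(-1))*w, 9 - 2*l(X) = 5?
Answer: 1/5625 ≈ 0.00017778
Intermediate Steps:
l(X) = 2 (l(X) = 9/2 - ½*5 = 9/2 - 5/2 = 2)
j(w) = -8*w (j(w) = (-4*2)*w = -8*w)
z(Y) = 62 - 8*Y (z(Y) = 13 + (49 - 8*Y) = 62 - 8*Y)
1/((19 - 4*(-10))*73 + z(-157)) = 1/((19 - 4*(-10))*73 + (62 - 8*(-157))) = 1/((19 + 40)*73 + (62 + 1256)) = 1/(59*73 + 1318) = 1/(4307 + 1318) = 1/5625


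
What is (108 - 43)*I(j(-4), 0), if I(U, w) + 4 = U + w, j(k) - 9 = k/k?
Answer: 390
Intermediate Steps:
j(k) = 10 (j(k) = 9 + k/k = 9 + 1 = 10)
I(U, w) = -4 + U + w (I(U, w) = -4 + (U + w) = -4 + U + w)
(108 - 43)*I(j(-4), 0) = (108 - 43)*(-4 + 10 + 0) = 65*6 = 390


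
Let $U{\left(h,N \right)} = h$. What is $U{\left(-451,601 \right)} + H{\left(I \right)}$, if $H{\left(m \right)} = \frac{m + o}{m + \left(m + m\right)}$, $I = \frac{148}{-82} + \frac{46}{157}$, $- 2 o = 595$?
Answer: $- \frac{22485313}{58392} \approx -385.08$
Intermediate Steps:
$o = - \frac{595}{2}$ ($o = \left(- \frac{1}{2}\right) 595 = - \frac{595}{2} \approx -297.5$)
$I = - \frac{9732}{6437}$ ($I = 148 \left(- \frac{1}{82}\right) + 46 \cdot \frac{1}{157} = - \frac{74}{41} + \frac{46}{157} = - \frac{9732}{6437} \approx -1.5119$)
$H{\left(m \right)} = \frac{- \frac{595}{2} + m}{3 m}$ ($H{\left(m \right)} = \frac{m - \frac{595}{2}}{m + \left(m + m\right)} = \frac{- \frac{595}{2} + m}{m + 2 m} = \frac{- \frac{595}{2} + m}{3 m}$)
$U{\left(-451,601 \right)} + H{\left(I \right)} = -451 + \frac{-595 + 2 \left(- \frac{9732}{6437}\right)}{6 \left(- \frac{9732}{6437}\right)} = -451 + \frac{1}{6} \left(- \frac{6437}{9732}\right) \left(-595 - \frac{19464}{6437}\right) = -451 + \frac{1}{6} \left(- \frac{6437}{9732}\right) \left(- \frac{3849479}{6437}\right) = -451 + \frac{3849479}{58392} = - \frac{22485313}{58392}$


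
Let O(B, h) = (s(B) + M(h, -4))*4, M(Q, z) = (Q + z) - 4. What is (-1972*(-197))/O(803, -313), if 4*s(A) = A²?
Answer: 388484/643525 ≈ 0.60368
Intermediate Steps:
M(Q, z) = -4 + Q + z
s(A) = A²/4
O(B, h) = -32 + B² + 4*h (O(B, h) = (B²/4 + (-4 + h - 4))*4 = (B²/4 + (-8 + h))*4 = (-8 + h + B²/4)*4 = -32 + B² + 4*h)
(-1972*(-197))/O(803, -313) = (-1972*(-197))/(-32 + 803² + 4*(-313)) = 388484/(-32 + 644809 - 1252) = 388484/643525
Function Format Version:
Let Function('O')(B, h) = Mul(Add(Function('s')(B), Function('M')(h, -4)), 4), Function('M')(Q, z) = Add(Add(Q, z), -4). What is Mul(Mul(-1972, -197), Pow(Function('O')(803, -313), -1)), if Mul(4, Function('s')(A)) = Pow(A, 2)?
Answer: Rational(388484, 643525) ≈ 0.60368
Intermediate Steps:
Function('M')(Q, z) = Add(-4, Q, z)
Function('s')(A) = Mul(Rational(1, 4), Pow(A, 2))
Function('O')(B, h) = Add(-32, Pow(B, 2), Mul(4, h)) (Function('O')(B, h) = Mul(Add(Mul(Rational(1, 4), Pow(B, 2)), Add(-4, h, -4)), 4) = Mul(Add(Mul(Rational(1, 4), Pow(B, 2)), Add(-8, h)), 4) = Mul(Add(-8, h, Mul(Rational(1, 4), Pow(B, 2))), 4) = Add(-32, Pow(B, 2), Mul(4, h)))
Mul(Mul(-1972, -197), Pow(Function('O')(803, -313), -1)) = Mul(Mul(-1972, -197), Pow(Add(-32, Pow(803, 2), Mul(4, -313)), -1)) = Mul(388484, Pow(Add(-32, 644809, -1252), -1)) = Mul(388484, Pow(643525, -1)) = Mul(388484, Rational(1, 643525)) = Rational(388484, 643525)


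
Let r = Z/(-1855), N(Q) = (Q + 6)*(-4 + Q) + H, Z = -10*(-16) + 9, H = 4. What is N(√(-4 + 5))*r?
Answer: 2873/1855 ≈ 1.5488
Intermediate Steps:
Z = 169 (Z = 160 + 9 = 169)
N(Q) = 4 + (-4 + Q)*(6 + Q) (N(Q) = (Q + 6)*(-4 + Q) + 4 = (6 + Q)*(-4 + Q) + 4 = (-4 + Q)*(6 + Q) + 4 = 4 + (-4 + Q)*(6 + Q))
r = -169/1855 (r = 169/(-1855) = 169*(-1/1855) = -169/1855 ≈ -0.091105)
N(√(-4 + 5))*r = (-20 + (√(-4 + 5))² + 2*√(-4 + 5))*(-169/1855) = (-20 + (√1)² + 2*√1)*(-169/1855) = (-20 + 1² + 2*1)*(-169/1855) = (-20 + 1 + 2)*(-169/1855) = -17*(-169/1855) = 2873/1855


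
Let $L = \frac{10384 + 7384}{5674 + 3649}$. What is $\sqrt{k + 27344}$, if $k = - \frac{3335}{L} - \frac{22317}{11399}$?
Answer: $\frac{\sqrt{262456458670528651806}}{101268716} \approx 159.98$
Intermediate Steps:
$L = \frac{17768}{9323} \approx 1.9058$
$k = - \frac{354816573251}{202537432}$ ($k = - \frac{3335}{\frac{17768}{9323}} - \frac{22317}{11399} = \left(-3335\right) \frac{9323}{17768} - \frac{22317}{11399} = - \frac{31092205}{17768} - \frac{22317}{11399} = - \frac{354816573251}{202537432} \approx -1751.9$)
$\sqrt{k + 27344} = \sqrt{- \frac{354816573251}{202537432} + 27344} = \sqrt{\frac{5183366967357}{202537432}} = \frac{\sqrt{262456458670528651806}}{101268716}$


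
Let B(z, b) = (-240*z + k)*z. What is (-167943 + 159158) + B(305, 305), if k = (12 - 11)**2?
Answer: -22334480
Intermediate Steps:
k = 1 (k = 1**2 = 1)
B(z, b) = z*(1 - 240*z) (B(z, b) = (-240*z + 1)*z = (1 - 240*z)*z = z*(1 - 240*z))
(-167943 + 159158) + B(305, 305) = (-167943 + 159158) + 305*(1 - 240*305) = -8785 + 305*(1 - 73200) = -8785 + 305*(-73199) = -8785 - 22325695 = -22334480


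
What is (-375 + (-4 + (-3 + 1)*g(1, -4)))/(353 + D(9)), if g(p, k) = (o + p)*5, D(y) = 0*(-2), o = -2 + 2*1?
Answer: -389/353 ≈ -1.1020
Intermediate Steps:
o = 0 (o = -2 + 2 = 0)
D(y) = 0
g(p, k) = 5*p (g(p, k) = (0 + p)*5 = p*5 = 5*p)
(-375 + (-4 + (-3 + 1)*g(1, -4)))/(353 + D(9)) = (-375 + (-4 + (-3 + 1)*(5*1)))/(353 + 0) = (-375 + (-4 - 2*5))/353 = (-375 + (-4 - 10))*(1/353) = (-375 - 14)*(1/353) = -389*1/353 = -389/353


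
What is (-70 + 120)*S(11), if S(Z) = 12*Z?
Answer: 6600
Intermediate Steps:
(-70 + 120)*S(11) = (-70 + 120)*(12*11) = 50*132 = 6600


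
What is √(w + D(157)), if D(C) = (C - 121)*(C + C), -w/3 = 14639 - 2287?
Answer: 2*I*√6438 ≈ 160.47*I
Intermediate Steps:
w = -37056 (w = -3*(14639 - 2287) = -3*12352 = -37056)
D(C) = 2*C*(-121 + C) (D(C) = (-121 + C)*(2*C) = 2*C*(-121 + C))
√(w + D(157)) = √(-37056 + 2*157*(-121 + 157)) = √(-37056 + 2*157*36) = √(-37056 + 11304) = √(-25752) = 2*I*√6438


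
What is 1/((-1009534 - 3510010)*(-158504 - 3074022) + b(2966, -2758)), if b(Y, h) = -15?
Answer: 1/14609543488129 ≈ 6.8448e-14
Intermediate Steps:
1/((-1009534 - 3510010)*(-158504 - 3074022) + b(2966, -2758)) = 1/((-1009534 - 3510010)*(-158504 - 3074022) - 15) = 1/(-4519544*(-3232526) - 15) = 1/(14609543488144 - 15) = 1/14609543488129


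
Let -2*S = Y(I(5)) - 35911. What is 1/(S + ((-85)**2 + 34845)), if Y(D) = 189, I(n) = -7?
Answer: 1/59931 ≈ 1.6686e-5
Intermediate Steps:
S = 17861 (S = -(189 - 35911)/2 = -1/2*(-35722) = 17861)
1/(S + ((-85)**2 + 34845)) = 1/(17861 + ((-85)**2 + 34845)) = 1/(17861 + (7225 + 34845)) = 1/(17861 + 42070) = 1/59931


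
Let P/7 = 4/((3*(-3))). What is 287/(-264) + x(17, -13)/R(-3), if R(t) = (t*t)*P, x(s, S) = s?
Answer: -3131/1848 ≈ -1.6943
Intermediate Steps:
P = -28/9 (P = 7*(4/((3*(-3)))) = 7*(4/(-9)) = 7*(4*(-⅑)) = 7*(-4/9) = -28/9 ≈ -3.1111)
R(t) = -28*t²/9 (R(t) = (t*t)*(-28/9) = t²*(-28/9) = -28*t²/9)
287/(-264) + x(17, -13)/R(-3) = 287/(-264) + 17/((-28/9*(-3)²)) = 287*(-1/264) + 17/((-28/9*9)) = -287/264 + 17/(-28) = -287/264 + 17*(-1/28) = -287/264 - 17/28 = -3131/1848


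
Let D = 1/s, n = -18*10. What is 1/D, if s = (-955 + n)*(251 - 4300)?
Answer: 4595615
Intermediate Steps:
n = -180
s = 4595615 (s = (-955 - 180)*(251 - 4300) = -1135*(-4049) = 4595615)
D = 1/4595615 ≈ 2.1760e-7
1/D = 1/(1/4595615) = 4595615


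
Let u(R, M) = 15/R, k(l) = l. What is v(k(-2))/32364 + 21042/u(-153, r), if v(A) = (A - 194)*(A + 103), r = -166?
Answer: -8682816667/40455 ≈ -2.1463e+5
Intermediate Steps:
v(A) = (-194 + A)*(103 + A)
v(k(-2))/32364 + 21042/u(-153, r) = (-19982 + (-2)**2 - 91*(-2))/32364 + 21042/((15/(-153))) = (-19982 + 4 + 182)*(1/32364) + 21042/((15*(-1/153))) = -19796*1/32364 + 21042/(-5/51) = -4949/8091 + 21042*(-51/5) = -4949/8091 - 1073142/5 = -8682816667/40455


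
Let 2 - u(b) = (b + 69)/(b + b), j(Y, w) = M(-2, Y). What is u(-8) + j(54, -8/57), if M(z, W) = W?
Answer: 957/16 ≈ 59.813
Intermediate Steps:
j(Y, w) = Y
u(b) = 2 - (69 + b)/(2*b) (u(b) = 2 - (b + 69)/(b + b) = 2 - (69 + b)/(2*b))
u(-8) + j(54, -8/57) = (3/2)*(-23 - 8)/(-8) + 54 = (3/2)*(-⅛)*(-31) + 54 = 93/16 + 54 = 957/16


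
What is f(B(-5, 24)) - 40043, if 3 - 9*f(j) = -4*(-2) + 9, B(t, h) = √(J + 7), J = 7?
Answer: -360401/9 ≈ -40045.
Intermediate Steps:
B(t, h) = √14 (B(t, h) = √(7 + 7) = √14)
f(j) = -14/9 (f(j) = ⅓ - (-4*(-2) + 9)/9 = ⅓ - (8 + 9)/9 = ⅓ - ⅑*17 = ⅓ - 17/9 = -14/9)
f(B(-5, 24)) - 40043 = -14/9 - 40043 = -360401/9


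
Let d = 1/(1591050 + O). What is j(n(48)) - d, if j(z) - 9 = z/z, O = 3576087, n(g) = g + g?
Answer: 51671369/5167137 ≈ 10.000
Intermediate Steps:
n(g) = 2*g
j(z) = 10 (j(z) = 9 + z/z = 9 + 1 = 10)
d = 1/5167137 (d = 1/(1591050 + 3576087) = 1/5167137 ≈ 1.9353e-7)
j(n(48)) - d = 10 - 1*1/5167137 = 10 - 1/5167137 = 51671369/5167137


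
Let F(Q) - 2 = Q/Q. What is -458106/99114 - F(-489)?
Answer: -125908/16519 ≈ -7.6220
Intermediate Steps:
F(Q) = 3 (F(Q) = 2 + Q/Q = 2 + 1 = 3)
-458106/99114 - F(-489) = -458106/99114 - 1*3 = -458106*1/99114 - 3 = -76351/16519 - 3 = -125908/16519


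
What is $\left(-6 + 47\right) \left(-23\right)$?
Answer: $-943$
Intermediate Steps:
$\left(-6 + 47\right) \left(-23\right) = 41 \left(-23\right) = -943$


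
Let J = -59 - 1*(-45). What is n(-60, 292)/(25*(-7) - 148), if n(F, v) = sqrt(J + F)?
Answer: -I*sqrt(74)/323 ≈ -0.026633*I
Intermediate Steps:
J = -14 (J = -59 + 45 = -14)
n(F, v) = sqrt(-14 + F)
n(-60, 292)/(25*(-7) - 148) = sqrt(-14 - 60)/(25*(-7) - 148) = sqrt(-74)/(-175 - 148) = (I*sqrt(74))/(-323) = (I*sqrt(74))*(-1/323) = -I*sqrt(74)/323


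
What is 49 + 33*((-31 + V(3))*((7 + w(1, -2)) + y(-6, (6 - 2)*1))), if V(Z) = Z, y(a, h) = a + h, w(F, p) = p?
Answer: -2723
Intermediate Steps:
49 + 33*((-31 + V(3))*((7 + w(1, -2)) + y(-6, (6 - 2)*1))) = 49 + 33*((-31 + 3)*((7 - 2) + (-6 + (6 - 2)*1))) = 49 + 33*(-28*(5 + (-6 + 4*1))) = 49 + 33*(-28*(5 + (-6 + 4))) = 49 + 33*(-28*(5 - 2)) = 49 + 33*(-28*3) = 49 + 33*(-84) = 49 - 2772 = -2723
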